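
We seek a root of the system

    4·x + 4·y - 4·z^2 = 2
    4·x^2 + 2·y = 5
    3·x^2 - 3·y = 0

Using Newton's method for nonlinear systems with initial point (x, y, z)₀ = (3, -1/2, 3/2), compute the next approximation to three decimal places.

(1.639, 0.833, 1.407)

At (3, -1/2, 3/2): F = (-1.000, 30.000, 28.500).
Jacobian J = [[4, 4, -8·z], [8·x, 2, 0], [6·x, -3, 0]].
At the point, J = [[4.000, 4.000, -12.000], [24.000, 2.000, 0.000], [18.000, -3.000, 0.000]] (det J = 1296.000).
Solving J·Δ = −F gives Δ = (-1.361, 1.333, -0.093).
Then the next iterate is (x, y, z)₁ = (1.639, 0.833, 1.407).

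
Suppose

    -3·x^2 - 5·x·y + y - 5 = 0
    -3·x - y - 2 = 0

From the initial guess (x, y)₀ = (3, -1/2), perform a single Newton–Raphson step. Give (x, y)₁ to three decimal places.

At (3, -1/2): F = (-25.000, -10.500).
Jacobian J = [[-6·x - 5·y, -5·x + 1], [-3, -1]].
At the point, J = [[-15.500, -14.000], [-3.000, -1.000]] (det J = -26.500).
Solving J·Δ = −F gives Δ = (-4.604, 3.311).
Then the next iterate is (x, y)₁ = (-1.604, 2.811).

(-1.604, 2.811)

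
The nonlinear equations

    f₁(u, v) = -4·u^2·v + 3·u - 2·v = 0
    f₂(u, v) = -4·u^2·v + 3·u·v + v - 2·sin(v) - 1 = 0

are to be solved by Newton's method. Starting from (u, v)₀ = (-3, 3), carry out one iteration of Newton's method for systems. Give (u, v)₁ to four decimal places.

At (-3, 3): F = (-123.0000, -133.282240).
Jacobian J = [[-8·u·v + 3, -4·u^2 - 2], [-8·u·v + 3·v, -4·u^2 + 3·u - 2·cos(v) + 1]].
At the point, J = [[75.0000, -38.0000], [81.0000, -42.020015]] (det J = -73.501126).
Solving J·Δ = −F gives Δ = (1.4114, -0.4513).
Then the next iterate is (u, v)₁ = (-1.5886, 2.5487).

(-1.5886, 2.5487)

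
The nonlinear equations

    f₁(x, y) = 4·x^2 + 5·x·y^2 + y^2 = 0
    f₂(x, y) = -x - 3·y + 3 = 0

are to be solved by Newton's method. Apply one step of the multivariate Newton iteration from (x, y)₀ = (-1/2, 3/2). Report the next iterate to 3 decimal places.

At (-1/2, 3/2): F = (-2.375, -1.000).
Jacobian J = [[8·x + 5·y^2, 10·x·y + 2·y], [-1, -3]].
At the point, J = [[7.250, -4.500], [-1.000, -3.000]] (det J = -26.250).
Solving J·Δ = −F gives Δ = (0.100, -0.367).
Then the next iterate is (x, y)₁ = (-0.400, 1.133).

(-0.400, 1.133)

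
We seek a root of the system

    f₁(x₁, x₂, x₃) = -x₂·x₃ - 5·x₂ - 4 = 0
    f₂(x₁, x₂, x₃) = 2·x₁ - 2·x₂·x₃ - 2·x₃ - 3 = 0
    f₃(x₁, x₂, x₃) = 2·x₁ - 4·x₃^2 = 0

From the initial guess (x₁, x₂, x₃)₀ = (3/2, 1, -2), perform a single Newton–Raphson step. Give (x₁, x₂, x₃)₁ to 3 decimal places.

(3.625, -1.516, -1.453)

At (3/2, 1, -2): F = (-7.000, 8.000, -13.000).
Jacobian J = [[0, -x₃ - 5, -x₂], [2, -2·x₃, -2·x₂ - 2], [2, 0, -8·x₃]].
At the point, J = [[0.000, -3.000, -1.000], [2.000, 4.000, -4.000], [2.000, 0.000, 16.000]] (det J = 128.000).
Solving J·Δ = −F gives Δ = (2.125, -2.516, 0.547).
Then the next iterate is (x₁, x₂, x₃)₁ = (3.625, -1.516, -1.453).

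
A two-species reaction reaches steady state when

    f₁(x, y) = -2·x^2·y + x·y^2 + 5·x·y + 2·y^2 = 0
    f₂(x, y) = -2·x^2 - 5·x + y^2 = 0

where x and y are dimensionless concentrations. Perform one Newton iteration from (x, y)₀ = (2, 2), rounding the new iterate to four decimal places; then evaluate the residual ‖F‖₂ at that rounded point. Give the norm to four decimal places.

3.9209

At (2, 2): F = (20.0000, -14.0000).
Jacobian J = [[-4·x·y + y^2 + 5·y, -2·x^2 + 2·x·y + 5·x + 4·y], [-4·x - 5, 2·y]].
At the point, J = [[-2.0000, 18.0000], [-13.0000, 4.0000]] (det J = 226.0000).
Solving J·Δ = −F gives Δ = (-1.4690, -1.2743).
Then the next iterate is (x, y)₁ = (0.5310, 0.7257).
Re-evaluating at (0.5310, 0.7257): F = (2.850422, -2.692282), so ‖F‖₂ = 3.9209.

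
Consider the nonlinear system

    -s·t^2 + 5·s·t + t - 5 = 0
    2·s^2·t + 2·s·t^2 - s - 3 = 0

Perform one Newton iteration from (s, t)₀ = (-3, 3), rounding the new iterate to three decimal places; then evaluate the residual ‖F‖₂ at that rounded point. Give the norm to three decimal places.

At (-3, 3): F = (-20.000, 0.000).
Jacobian J = [[-t^2 + 5·t, -2·s·t + 5·s + 1], [4·s·t + 2·t^2 - 1, 2·s^2 + 4·s·t]].
At the point, J = [[6.000, 4.000], [-19.000, -18.000]] (det J = -32.000).
Solving J·Δ = −F gives Δ = (11.250, -11.875).
Then the next iterate is (s, t)₁ = (8.250, -8.875).
Re-evaluating at (8.250, -8.875): F = (-1029.78516, 80.27344), so ‖F‖₂ = 1032.909.

1032.909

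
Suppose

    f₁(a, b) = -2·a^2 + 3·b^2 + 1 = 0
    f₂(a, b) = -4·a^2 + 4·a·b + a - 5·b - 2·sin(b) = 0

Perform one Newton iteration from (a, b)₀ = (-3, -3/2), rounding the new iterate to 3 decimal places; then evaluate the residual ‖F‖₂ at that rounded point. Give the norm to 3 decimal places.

At (-3, -3/2): F = (-10.250, -11.50501).
Jacobian J = [[-4·a, 6·b], [-8·a + 4·b + 1, 4·a - 2·cos(b) - 5]].
At the point, J = [[12.000, -9.000], [19.000, -17.14147]] (det J = -34.69769).
Solving J·Δ = −F gives Δ = (2.080, 1.634).
Then the next iterate is (a, b)₁ = (-0.920, 0.134).
Re-evaluating at (-0.920, 0.134): F = (-0.63893, -5.73592), so ‖F‖₂ = 5.771.

5.771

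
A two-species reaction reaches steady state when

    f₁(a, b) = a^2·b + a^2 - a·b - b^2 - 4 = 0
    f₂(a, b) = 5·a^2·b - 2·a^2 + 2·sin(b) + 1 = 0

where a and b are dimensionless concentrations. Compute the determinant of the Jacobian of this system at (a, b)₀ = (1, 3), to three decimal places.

171.100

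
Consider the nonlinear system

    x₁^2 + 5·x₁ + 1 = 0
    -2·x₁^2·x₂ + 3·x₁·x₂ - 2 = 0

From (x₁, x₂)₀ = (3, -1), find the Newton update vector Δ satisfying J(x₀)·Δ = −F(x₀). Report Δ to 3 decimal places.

(-2.273, -1.495)

At (3, -1): F = (25.000, 7.000).
Jacobian J = [[2·x₁ + 5, 0], [-4·x₁·x₂ + 3·x₂, -2·x₁^2 + 3·x₁]].
At the point, J = [[11.000, 0.000], [9.000, -9.000]] (det J = -99.000).
Solving J·Δ = −F gives Δ = (-2.273, -1.495).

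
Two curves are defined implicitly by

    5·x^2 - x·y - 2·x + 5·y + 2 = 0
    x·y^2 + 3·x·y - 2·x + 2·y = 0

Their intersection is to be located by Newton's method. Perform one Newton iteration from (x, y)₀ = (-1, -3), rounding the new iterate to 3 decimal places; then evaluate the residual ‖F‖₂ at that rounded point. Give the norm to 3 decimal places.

At (-1, -3): F = (-9.000, -4.000).
Jacobian J = [[10·x - y - 2, -x + 5], [y^2 + 3·y - 2, 2·x·y + 3·x + 2]].
At the point, J = [[-9.000, 6.000], [-2.000, 5.000]] (det J = -33.000).
Solving J·Δ = −F gives Δ = (-0.636, 0.545).
Then the next iterate is (x, y)₁ = (-1.636, -2.455).
Re-evaluating at (-1.636, -2.455): F = (2.36310, 0.55093), so ‖F‖₂ = 2.426.

2.426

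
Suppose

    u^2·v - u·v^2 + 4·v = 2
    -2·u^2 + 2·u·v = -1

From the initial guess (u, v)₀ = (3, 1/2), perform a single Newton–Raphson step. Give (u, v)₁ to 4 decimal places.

(1.7154, 0.4783)

At (3, 1/2): F = (3.7500, -14.0000).
Jacobian J = [[2·u·v - v^2, u^2 - 2·u·v + 4], [-4·u + 2·v, 2·u]].
At the point, J = [[2.7500, 10.0000], [-11.0000, 6.0000]] (det J = 126.5000).
Solving J·Δ = −F gives Δ = (-1.2846, -0.0217).
Then the next iterate is (u, v)₁ = (1.7154, 0.4783).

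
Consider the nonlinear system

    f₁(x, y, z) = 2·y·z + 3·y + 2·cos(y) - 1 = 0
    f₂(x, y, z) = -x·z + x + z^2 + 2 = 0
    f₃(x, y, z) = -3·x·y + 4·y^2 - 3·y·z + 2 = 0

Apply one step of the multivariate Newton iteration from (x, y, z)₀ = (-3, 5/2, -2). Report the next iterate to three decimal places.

At (-3, 5/2, -2): F = (-5.10229, -3.000, 64.500).
Jacobian J = [[0, 2·z - 2·sin(y) + 3, 2·y], [-z + 1, 0, -x + 2·z], [-3·y, -3·x + 8·y - 3·z, -3·y]].
At the point, J = [[0.000, -2.19694, 5.000], [3.000, 0.000, -1.000], [-7.500, 35.000, -7.500]] (det J = 459.09167).
Solving J·Δ = −F gives Δ = (1.116, -1.529, 0.349).
Then the next iterate is (x, y, z)₁ = (-1.884, 0.971, -1.651).

(-1.884, 0.971, -1.651)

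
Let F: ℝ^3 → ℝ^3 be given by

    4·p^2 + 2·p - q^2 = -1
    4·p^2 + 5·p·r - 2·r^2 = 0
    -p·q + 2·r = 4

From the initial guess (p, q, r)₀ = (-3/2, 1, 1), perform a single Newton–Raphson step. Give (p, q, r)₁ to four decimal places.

(-1.0973, 1.9866, 0.7114)

At (-3/2, 1, 1): F = (6.0000, -0.5000, -0.5000).
Jacobian J = [[8·p + 2, -2·q, 0], [8·p + 5·r, 0, 5·p - 4·r], [-q, -p, 2]].
At the point, J = [[-10.0000, -2.0000, 0.0000], [-7.0000, 0.0000, -11.5000], [-1.0000, 1.5000, 2.0000]] (det J = -223.5000).
Solving J·Δ = −F gives Δ = (0.4027, 0.9866, -0.2886).
Then the next iterate is (p, q, r)₁ = (-1.0973, 1.9866, 0.7114).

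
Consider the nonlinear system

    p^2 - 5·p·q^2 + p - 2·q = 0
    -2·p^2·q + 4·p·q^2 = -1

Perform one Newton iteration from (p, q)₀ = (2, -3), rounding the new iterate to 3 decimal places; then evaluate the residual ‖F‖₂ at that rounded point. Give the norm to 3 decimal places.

34.326

At (2, -3): F = (-78.000, 97.000).
Jacobian J = [[2·p - 5·q^2 + 1, -10·p·q - 2], [-4·p·q + 4·q^2, -2·p^2 + 8·p·q]].
At the point, J = [[-40.000, 58.000], [60.000, -56.000]] (det J = -1240.000).
Solving J·Δ = −F gives Δ = (-1.015, 0.645).
Then the next iterate is (p, q)₁ = (0.985, -2.355).
Re-evaluating at (0.985, -2.355): F = (-20.64895, 27.42110), so ‖F‖₂ = 34.326.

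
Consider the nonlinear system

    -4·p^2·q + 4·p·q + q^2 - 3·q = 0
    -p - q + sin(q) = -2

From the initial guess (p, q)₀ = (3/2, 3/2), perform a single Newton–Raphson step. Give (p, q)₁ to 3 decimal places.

At (3/2, 3/2): F = (-6.750, -0.00251).
Jacobian J = [[-8·p·q + 4·q, -4·p^2 + 4·p + 2·q - 3], [-1, cos(q) - 1]].
At the point, J = [[-12.000, -3.000], [-1.000, -0.92926]] (det J = 8.15115).
Solving J·Δ = −F gives Δ = (-0.769, 0.824).
Then the next iterate is (p, q)₁ = (0.731, 2.324).

(0.731, 2.324)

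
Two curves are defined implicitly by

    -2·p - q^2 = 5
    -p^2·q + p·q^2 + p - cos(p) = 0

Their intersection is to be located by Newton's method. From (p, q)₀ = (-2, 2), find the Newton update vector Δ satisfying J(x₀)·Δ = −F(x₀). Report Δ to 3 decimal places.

(0.143, -1.321)

At (-2, 2): F = (-5.000, -17.58385).
Jacobian J = [[-2, -2·q], [-2·p·q + q^2 + sin(p) + 1, -p^2 + 2·p·q]].
At the point, J = [[-2.000, -4.000], [12.09070, -12.000]] (det J = 72.36281).
Solving J·Δ = −F gives Δ = (0.143, -1.321).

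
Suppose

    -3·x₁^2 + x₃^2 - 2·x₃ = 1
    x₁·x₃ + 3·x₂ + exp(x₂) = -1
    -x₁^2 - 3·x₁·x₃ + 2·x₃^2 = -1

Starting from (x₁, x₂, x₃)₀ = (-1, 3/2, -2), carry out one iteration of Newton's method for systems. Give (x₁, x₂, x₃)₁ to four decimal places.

(-0.5556, 0.1659, -0.8889)

At (-1, 3/2, -2): F = (4.0000, 11.981689, 2.0000).
Jacobian J = [[-6·x₁, 0, 2·x₃ - 2], [x₃, exp(x₂) + 3, x₁], [-2·x₁ - 3·x₃, 0, -3·x₁ + 4·x₃]].
At the point, J = [[6.0000, 0.0000, -6.0000], [-2.0000, 7.481689, -1.0000], [8.0000, 0.0000, -5.0000]] (det J = 134.670403).
Solving J·Δ = −F gives Δ = (0.4444, -1.3341, 1.1111).
Then the next iterate is (x₁, x₂, x₃)₁ = (-0.5556, 0.1659, -0.8889).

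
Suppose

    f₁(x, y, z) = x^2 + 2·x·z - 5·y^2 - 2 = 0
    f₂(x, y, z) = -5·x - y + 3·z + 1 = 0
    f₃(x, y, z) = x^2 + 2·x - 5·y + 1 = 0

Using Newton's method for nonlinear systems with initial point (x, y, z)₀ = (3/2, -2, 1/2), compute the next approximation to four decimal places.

(-0.2667, -0.5167, -0.9500)

At (3/2, -2, 1/2): F = (-18.2500, -3.0000, 16.2500).
Jacobian J = [[2·x + 2·z, -10·y, 2·x], [-5, -1, 3], [2·x + 2, -5, 0]].
At the point, J = [[4.0000, 20.0000, 3.0000], [-5.0000, -1.0000, 3.0000], [5.0000, -5.0000, 0.0000]] (det J = 450.0000).
Solving J·Δ = −F gives Δ = (-1.7667, 1.4833, -1.4500).
Then the next iterate is (x, y, z)₁ = (-0.2667, -0.5167, -0.9500).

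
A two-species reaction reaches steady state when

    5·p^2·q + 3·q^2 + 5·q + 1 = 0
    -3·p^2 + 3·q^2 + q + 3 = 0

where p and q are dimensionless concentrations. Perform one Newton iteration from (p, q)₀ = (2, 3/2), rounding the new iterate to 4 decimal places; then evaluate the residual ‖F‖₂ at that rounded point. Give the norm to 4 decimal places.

13.2937

At (2, 3/2): F = (45.2500, -0.7500).
Jacobian J = [[10·p·q, 5·p^2 + 6·q + 5], [-6·p, 6·q + 1]].
At the point, J = [[30.0000, 34.0000], [-12.0000, 10.0000]] (det J = 708.0000).
Solving J·Δ = −F gives Δ = (-0.6751, -0.7352).
Then the next iterate is (p, q)₁ = (1.3249, 0.7648).
Re-evaluating at (1.3249, 0.7648): F = (13.291254, 0.253477), so ‖F‖₂ = 13.2937.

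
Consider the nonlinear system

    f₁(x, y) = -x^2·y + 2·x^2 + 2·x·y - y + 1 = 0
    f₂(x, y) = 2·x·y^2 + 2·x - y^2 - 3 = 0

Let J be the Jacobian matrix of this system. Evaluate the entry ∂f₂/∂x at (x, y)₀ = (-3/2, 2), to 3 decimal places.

10.000

∂f₂/∂x = 2·y^2 + 2.
At (-3/2, 2) this is 10.000.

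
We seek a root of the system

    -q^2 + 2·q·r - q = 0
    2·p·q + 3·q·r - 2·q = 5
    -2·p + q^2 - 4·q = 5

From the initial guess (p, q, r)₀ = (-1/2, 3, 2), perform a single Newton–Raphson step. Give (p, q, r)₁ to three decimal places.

At (-1/2, 3, 2): F = (0.000, 4.000, -7.000).
Jacobian J = [[0, -2·q + 2·r - 1, 2·q], [2·q, 2·p + 3·r - 2, 3·q], [-2, 2·q - 4, 0]].
At the point, J = [[0.000, -3.000, 6.000], [6.000, 3.000, 9.000], [-2.000, 2.000, 0.000]] (det J = 162.000).
Solving J·Δ = −F gives Δ = (-2.241, 1.259, 0.630).
Then the next iterate is (p, q, r)₁ = (-2.741, 4.259, 2.630).

(-2.741, 4.259, 2.630)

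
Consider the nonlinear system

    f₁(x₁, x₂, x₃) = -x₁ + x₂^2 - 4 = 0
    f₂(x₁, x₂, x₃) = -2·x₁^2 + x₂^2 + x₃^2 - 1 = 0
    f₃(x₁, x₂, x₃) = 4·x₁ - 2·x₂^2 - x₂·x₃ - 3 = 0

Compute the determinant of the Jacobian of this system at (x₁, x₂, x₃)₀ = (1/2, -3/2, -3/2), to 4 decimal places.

J = [[-1, 2·x₂, 0], [-4·x₁, 2·x₂, 2·x₃], [4, -4·x₂ - x₃, -x₂]].
At the point, J = [[-1.0000, -3.0000, 0.0000], [-2.0000, -3.0000, -3.0000], [4.0000, 7.5000, 1.5000]].
det J = 9.0000.

9.0000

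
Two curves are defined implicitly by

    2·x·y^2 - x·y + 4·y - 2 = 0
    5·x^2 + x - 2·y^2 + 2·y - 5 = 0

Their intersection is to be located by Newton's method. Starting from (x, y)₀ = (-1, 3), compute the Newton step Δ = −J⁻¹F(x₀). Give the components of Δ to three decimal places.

(-0.192, -1.127)

At (-1, 3): F = (-5.000, -13.000).
Jacobian J = [[2·y^2 - y, 4·x·y - x + 4], [10·x + 1, -4·y + 2]].
At the point, J = [[15.000, -7.000], [-9.000, -10.000]] (det J = -213.000).
Solving J·Δ = −F gives Δ = (-0.192, -1.127).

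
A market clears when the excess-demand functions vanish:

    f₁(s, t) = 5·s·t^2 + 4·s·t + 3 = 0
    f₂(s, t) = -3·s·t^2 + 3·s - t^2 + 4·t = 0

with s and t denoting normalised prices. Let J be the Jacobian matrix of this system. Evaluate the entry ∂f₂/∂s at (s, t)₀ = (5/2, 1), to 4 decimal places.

0.0000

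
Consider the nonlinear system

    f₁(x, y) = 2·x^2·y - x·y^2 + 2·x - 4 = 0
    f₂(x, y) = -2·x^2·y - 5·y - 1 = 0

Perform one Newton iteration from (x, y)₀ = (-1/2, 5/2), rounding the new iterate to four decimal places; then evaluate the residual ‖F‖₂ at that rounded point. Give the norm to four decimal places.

At (-1/2, 5/2): F = (-0.6250, -14.7500).
Jacobian J = [[4·x·y - y^2 + 2, 2·x^2 - 2·x·y], [-4·x·y, -2·x^2 - 5]].
At the point, J = [[-9.2500, 3.0000], [5.0000, -5.5000]] (det J = 35.8750).
Solving J·Δ = −F gives Δ = (-1.3293, -3.8902).
Then the next iterate is (x, y)₁ = (-1.8293, -1.3902).
Re-evaluating at (-1.8293, -1.3902): F = (-13.427352, 15.255160), so ‖F‖₂ = 20.3227.

20.3227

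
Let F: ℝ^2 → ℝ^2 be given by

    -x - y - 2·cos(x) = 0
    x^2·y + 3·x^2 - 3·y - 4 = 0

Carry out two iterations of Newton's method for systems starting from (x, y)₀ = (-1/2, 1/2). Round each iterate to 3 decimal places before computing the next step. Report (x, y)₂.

(-0.555, -1.147)

At (-1/2, 1/2): F = (-1.75517, -4.625).
Jacobian J = [[2·sin(x) - 1, -1], [2·x·y + 6·x, x^2 - 3]].
At the point, J = [[-1.95885, -1.000], [-3.500, -2.750]] (det J = 1.88684).
Solving J·Δ = −F gives Δ = (-0.107, -1.546).
Then the next iterate is (x, y)₁ = (-0.607, -1.046).
Round to (-0.607, -1.046) and repeat: F = (0.01027, -0.14205), J = [[-2.14081, -1.000], [-2.37216, -2.63155]].
Δ = (0.052, -0.101), so (x, y)₂ = (-0.555, -1.147).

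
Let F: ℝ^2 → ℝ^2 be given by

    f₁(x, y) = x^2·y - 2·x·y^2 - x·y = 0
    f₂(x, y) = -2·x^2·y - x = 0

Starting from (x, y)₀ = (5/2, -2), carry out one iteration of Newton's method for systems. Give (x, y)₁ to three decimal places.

At (5/2, -2): F = (-27.500, 22.500).
Jacobian J = [[2·x·y - 2·y^2 - y, x^2 - 4·x·y - x], [-4·x·y - 1, -2·x^2]].
At the point, J = [[-16.000, 23.750], [19.000, -12.500]] (det J = -251.250).
Solving J·Δ = −F gives Δ = (-0.759, 0.647).
Then the next iterate is (x, y)₁ = (1.741, -1.353).

(1.741, -1.353)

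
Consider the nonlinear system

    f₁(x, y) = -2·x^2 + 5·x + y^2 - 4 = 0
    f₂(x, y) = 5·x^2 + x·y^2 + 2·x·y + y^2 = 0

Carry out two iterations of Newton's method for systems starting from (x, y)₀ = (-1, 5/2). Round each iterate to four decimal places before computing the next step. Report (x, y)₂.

(-0.8733, 3.1487)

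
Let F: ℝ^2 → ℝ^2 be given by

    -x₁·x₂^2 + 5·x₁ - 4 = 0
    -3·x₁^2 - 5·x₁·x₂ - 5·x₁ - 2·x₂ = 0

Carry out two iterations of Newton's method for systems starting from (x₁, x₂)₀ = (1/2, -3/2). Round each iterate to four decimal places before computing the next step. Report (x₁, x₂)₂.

(1.0690, -1.1957)

At (1/2, -3/2): F = (-2.6250, 3.5000).
Jacobian J = [[-x₂^2 + 5, -2·x₁·x₂], [-6·x₁ - 5·x₂ - 5, -5·x₁ - 2]].
At the point, J = [[2.7500, 1.5000], [-0.5000, -4.5000]] (det J = -11.6250).
Solving J·Δ = −F gives Δ = (0.5645, 0.7151).
Then the next iterate is (x₁, x₂)₁ = (1.0645, -0.7849).
Round to (1.0645, -0.7849) and repeat: F = (0.666696, -2.974551), J = [[4.383932, 1.671052], [-7.4625, -7.3225]].
Δ = (0.0045, -0.4108), so (x₁, x₂)₂ = (1.0690, -1.1957).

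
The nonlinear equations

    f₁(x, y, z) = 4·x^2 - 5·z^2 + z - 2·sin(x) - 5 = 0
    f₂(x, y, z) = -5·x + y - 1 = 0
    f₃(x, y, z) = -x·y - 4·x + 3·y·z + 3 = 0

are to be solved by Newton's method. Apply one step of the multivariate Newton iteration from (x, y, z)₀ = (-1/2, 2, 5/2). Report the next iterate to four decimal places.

(-0.0409, 0.7953, 1.0653)

At (-1/2, 2, 5/2): F = (-31.791149, 3.5000, 21.0000).
Jacobian J = [[8·x - 2·cos(x), 0, -10·z + 1], [-5, 1, 0], [-y - 4, -x + 3·z, 3·y]].
At the point, J = [[-5.755165, 0.0000, -24.0000], [-5.0000, 1.0000, 0.0000], [-6.0000, 8.0000, 6.0000]] (det J = 781.469009).
Solving J·Δ = −F gives Δ = (0.4591, -1.2047, -1.4347).
Then the next iterate is (x, y, z)₁ = (-0.0409, 0.7953, 1.0653).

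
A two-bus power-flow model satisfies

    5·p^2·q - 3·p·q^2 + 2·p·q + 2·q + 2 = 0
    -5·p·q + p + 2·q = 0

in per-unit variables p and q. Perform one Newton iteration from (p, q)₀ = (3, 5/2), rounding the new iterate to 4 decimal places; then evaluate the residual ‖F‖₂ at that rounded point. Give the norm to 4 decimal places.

At (3, 5/2): F = (78.2500, -29.5000).
Jacobian J = [[10·p·q - 3·q^2 + 2·q, 5·p^2 - 6·p·q + 2·p + 2], [-5·q + 1, -5·p + 2]].
At the point, J = [[61.2500, 8.0000], [-11.5000, -13.0000]] (det J = -704.2500).
Solving J·Δ = −F gives Δ = (-1.1093, -1.2879).
Then the next iterate is (p, q)₁ = (1.8907, 1.2121).
Re-evaluating at (1.8907, 1.2121): F = (22.339014, -7.143687), so ‖F‖₂ = 23.4534.

23.4534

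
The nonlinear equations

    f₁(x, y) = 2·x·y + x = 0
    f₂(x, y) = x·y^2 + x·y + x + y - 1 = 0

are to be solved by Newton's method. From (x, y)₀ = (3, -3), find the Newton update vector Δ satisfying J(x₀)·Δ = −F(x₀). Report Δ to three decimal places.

(-3.857, -0.714)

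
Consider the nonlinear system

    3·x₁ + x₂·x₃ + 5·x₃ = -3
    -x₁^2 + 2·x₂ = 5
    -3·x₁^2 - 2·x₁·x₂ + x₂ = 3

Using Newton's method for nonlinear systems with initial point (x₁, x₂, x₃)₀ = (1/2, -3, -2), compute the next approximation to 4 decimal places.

(1.7500, 3.2500, 2.1250)

At (1/2, -3, -2): F = (0.5000, -11.2500, -3.7500).
Jacobian J = [[3, x₃, x₂ + 5], [-2·x₁, 2, 0], [-6·x₁ - 2·x₂, -2·x₁ + 1, 0]].
At the point, J = [[3.0000, -2.0000, 2.0000], [-1.0000, 2.0000, 0.0000], [3.0000, 0.0000, 0.0000]] (det J = -12.0000).
Solving J·Δ = −F gives Δ = (1.2500, 6.2500, 4.1250).
Then the next iterate is (x₁, x₂, x₃)₁ = (1.7500, 3.2500, 2.1250).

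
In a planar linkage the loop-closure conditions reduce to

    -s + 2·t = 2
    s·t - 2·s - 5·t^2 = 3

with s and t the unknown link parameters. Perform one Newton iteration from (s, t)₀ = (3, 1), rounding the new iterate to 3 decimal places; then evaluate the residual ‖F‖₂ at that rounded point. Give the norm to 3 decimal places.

At (3, 1): F = (-3.000, -11.000).
Jacobian J = [[-1, 2], [t - 2, s - 10·t]].
At the point, J = [[-1.000, 2.000], [-1.000, -7.000]] (det J = 9.000).
Solving J·Δ = −F gives Δ = (-4.778, -0.889).
Then the next iterate is (s, t)₁ = (-1.778, 0.111).
Re-evaluating at (-1.778, 0.111): F = (0.000, 0.29704), so ‖F‖₂ = 0.297.

0.297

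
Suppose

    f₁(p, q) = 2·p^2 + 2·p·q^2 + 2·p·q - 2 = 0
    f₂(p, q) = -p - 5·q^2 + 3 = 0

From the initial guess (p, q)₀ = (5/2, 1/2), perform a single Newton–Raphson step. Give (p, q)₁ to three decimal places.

At (5/2, 1/2): F = (14.250, -0.750).
Jacobian J = [[4·p + 2·q^2 + 2·q, 4·p·q + 2·p], [-1, -10·q]].
At the point, J = [[11.500, 10.000], [-1.000, -5.000]] (det J = -47.500).
Solving J·Δ = −F gives Δ = (-1.342, 0.118).
Then the next iterate is (p, q)₁ = (1.158, 0.618).

(1.158, 0.618)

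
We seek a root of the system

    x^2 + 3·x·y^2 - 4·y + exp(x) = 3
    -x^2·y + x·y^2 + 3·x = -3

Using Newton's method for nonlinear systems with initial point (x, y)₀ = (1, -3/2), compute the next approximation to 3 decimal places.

At (1, -3/2): F = (13.46828, 9.750).
Jacobian J = [[2·x + 3·y^2 + exp(x), 6·x·y - 4], [-2·x·y + y^2 + 3, -x^2 + 2·x·y]].
At the point, J = [[11.46828, -13.000], [8.250, -4.000]] (det J = 61.37687).
Solving J·Δ = −F gives Δ = (-1.187, -0.011).
Then the next iterate is (x, y)₁ = (-0.187, -1.511).

(-0.187, -1.511)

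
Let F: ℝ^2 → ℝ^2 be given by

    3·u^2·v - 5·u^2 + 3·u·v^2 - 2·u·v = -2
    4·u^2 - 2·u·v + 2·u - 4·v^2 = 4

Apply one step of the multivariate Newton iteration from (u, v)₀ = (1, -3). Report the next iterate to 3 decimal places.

(1.037, -1.754)

At (1, -3): F = (21.000, -28.000).
Jacobian J = [[6·u·v - 10·u + 3·v^2 - 2·v, 3·u^2 + 6·u·v - 2·u], [8·u - 2·v + 2, -2·u - 8·v]].
At the point, J = [[5.000, -17.000], [16.000, 22.000]] (det J = 382.000).
Solving J·Δ = −F gives Δ = (0.037, 1.246).
Then the next iterate is (u, v)₁ = (1.037, -1.754).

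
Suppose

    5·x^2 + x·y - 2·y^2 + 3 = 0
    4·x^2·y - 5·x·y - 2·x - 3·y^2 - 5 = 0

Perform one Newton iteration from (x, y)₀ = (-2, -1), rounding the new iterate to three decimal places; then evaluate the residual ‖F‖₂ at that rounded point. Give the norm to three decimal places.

12.134

At (-2, -1): F = (23.000, -30.000).
Jacobian J = [[10·x + y, x - 4·y], [8·x·y - 5·y - 2, 4·x^2 - 5·x - 6·y]].
At the point, J = [[-21.000, 2.000], [19.000, 32.000]] (det J = -710.000).
Solving J·Δ = −F gives Δ = (1.121, 0.272).
Then the next iterate is (x, y)₁ = (-0.879, -0.728).
Re-evaluating at (-0.879, -0.728): F = (6.44315, -10.28144), so ‖F‖₂ = 12.134.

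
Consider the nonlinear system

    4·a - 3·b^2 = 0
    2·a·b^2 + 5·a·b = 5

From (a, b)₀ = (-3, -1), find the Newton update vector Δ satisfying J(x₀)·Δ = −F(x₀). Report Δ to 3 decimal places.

(-3.500, 4.833)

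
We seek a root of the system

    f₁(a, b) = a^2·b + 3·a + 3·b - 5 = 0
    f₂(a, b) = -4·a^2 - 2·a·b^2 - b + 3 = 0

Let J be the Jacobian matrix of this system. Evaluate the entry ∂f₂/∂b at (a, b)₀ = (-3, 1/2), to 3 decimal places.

5.000

∂f₂/∂b = -4·a·b - 1.
At (-3, 1/2) this is 5.000.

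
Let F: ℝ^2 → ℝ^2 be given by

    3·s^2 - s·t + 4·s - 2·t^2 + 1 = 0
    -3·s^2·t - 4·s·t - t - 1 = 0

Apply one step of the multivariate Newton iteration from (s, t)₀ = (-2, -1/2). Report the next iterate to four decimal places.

(-1.5607, -0.5514)

At (-2, -1/2): F = (3.5000, 1.5000).
Jacobian J = [[6·s - t + 4, -s - 4·t], [-6·s·t - 4·t, -3·s^2 - 4·s - 1]].
At the point, J = [[-7.5000, 4.0000], [-4.0000, -5.0000]] (det J = 53.5000).
Solving J·Δ = −F gives Δ = (0.4393, -0.0514).
Then the next iterate is (s, t)₁ = (-1.5607, -0.5514).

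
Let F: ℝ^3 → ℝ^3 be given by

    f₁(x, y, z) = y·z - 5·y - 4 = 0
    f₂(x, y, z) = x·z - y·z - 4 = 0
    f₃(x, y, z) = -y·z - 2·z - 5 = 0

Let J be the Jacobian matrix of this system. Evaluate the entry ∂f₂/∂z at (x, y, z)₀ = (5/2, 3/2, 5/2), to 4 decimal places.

1.0000

∂f₂/∂z = x - y.
At (5/2, 3/2, 5/2) this is 1.0000.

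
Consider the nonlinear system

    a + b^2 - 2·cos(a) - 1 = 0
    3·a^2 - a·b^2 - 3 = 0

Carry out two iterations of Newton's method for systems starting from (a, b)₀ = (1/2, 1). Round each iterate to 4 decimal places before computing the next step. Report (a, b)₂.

At (1/2, 1): F = (-1.255165, -2.7500).
Jacobian J = [[2·sin(a) + 1, 2·b], [6·a - b^2, -2·a·b]].
At the point, J = [[1.958851, 2.0000], [2.0000, -1.0000]] (det J = -5.958851).
Solving J·Δ = −F gives Δ = (1.1336, -0.4827).
Then the next iterate is (a, b)₁ = (1.6336, 0.5173).
Round to (1.6336, 0.5173) and repeat: F = (1.026724, 4.568797), J = [[2.996057, 1.0346], [9.534001, -1.690123]].
Δ = (-0.4329, 0.2612), so (a, b)₂ = (1.2007, 0.7785).

(1.2007, 0.7785)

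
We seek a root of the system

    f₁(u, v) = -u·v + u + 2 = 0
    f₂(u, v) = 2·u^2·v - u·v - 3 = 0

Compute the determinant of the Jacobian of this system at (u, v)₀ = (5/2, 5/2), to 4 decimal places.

41.2500

J = [[-v + 1, -u], [4·u·v - v, 2·u^2 - u]].
At the point, J = [[-1.5000, -2.5000], [22.5000, 10.0000]].
det J = 41.2500.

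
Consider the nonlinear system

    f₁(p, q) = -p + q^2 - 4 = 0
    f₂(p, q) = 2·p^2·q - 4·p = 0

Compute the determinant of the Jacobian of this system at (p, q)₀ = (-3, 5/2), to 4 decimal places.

J = [[-1, 2·q], [4·p·q - 4, 2·p^2]].
At the point, J = [[-1.0000, 5.0000], [-34.0000, 18.0000]].
det J = 152.0000.

152.0000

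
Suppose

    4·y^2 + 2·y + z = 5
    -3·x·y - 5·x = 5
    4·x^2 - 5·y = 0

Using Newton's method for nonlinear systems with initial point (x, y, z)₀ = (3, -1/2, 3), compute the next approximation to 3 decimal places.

At (3, -1/2, 3): F = (-2.000, -15.500, 38.500).
Jacobian J = [[0, 8·y + 2, 1], [-3·y - 5, -3·x, 0], [8·x, -5, 0]].
At the point, J = [[0.000, -2.000, 1.000], [-3.500, -9.000, 0.000], [24.000, -5.000, 0.000]] (det J = 233.500).
Solving J·Δ = −F gives Δ = (-1.816, -1.016, -0.032).
Then the next iterate is (x, y, z)₁ = (1.184, -1.516, 2.968).

(1.184, -1.516, 2.968)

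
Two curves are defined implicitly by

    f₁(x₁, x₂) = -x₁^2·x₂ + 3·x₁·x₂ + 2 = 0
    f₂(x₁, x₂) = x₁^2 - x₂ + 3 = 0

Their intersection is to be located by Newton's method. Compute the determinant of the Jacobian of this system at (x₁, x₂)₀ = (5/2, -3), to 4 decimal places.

-12.2500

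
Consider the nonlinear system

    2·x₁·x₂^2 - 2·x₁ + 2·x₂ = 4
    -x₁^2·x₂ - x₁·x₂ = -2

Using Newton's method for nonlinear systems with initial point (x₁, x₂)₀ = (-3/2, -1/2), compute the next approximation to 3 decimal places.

(0.102, 0.531)

At (-3/2, -1/2): F = (-2.750, 2.375).
Jacobian J = [[2·x₂^2 - 2, 4·x₁·x₂ + 2], [-2·x₁·x₂ - x₂, -x₁^2 - x₁]].
At the point, J = [[-1.500, 5.000], [-1.000, -0.750]] (det J = 6.125).
Solving J·Δ = −F gives Δ = (1.602, 1.031).
Then the next iterate is (x₁, x₂)₁ = (0.102, 0.531).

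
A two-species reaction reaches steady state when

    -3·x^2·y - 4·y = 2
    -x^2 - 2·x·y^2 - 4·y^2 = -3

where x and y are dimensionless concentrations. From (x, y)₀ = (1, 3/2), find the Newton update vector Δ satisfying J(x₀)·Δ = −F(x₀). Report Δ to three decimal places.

At (1, 3/2): F = (-12.500, -11.500).
Jacobian J = [[-6·x·y, -3·x^2 - 4], [-2·x - 2·y^2, -4·x·y - 8·y]].
At the point, J = [[-9.000, -7.000], [-6.500, -18.000]] (det J = 116.500).
Solving J·Δ = −F gives Δ = (-1.240, -0.191).

(-1.240, -0.191)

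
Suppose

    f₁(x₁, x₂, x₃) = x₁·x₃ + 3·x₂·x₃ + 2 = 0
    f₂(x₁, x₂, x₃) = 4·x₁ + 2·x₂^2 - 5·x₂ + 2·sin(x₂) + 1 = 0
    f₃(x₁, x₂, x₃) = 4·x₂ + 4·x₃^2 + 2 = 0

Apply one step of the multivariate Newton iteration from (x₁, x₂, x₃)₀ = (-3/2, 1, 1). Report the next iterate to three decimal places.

(0.108, -0.437, 0.468)

At (-3/2, 1, 1): F = (3.500, -6.31706, 10.000).
Jacobian J = [[x₃, 3·x₃, x₁ + 3·x₂], [4, 4·x₂ + 2·cos(x₂) - 5, 0], [0, 4, 8·x₃]].
At the point, J = [[1.000, 3.000, 1.500], [4.000, 0.08060, 0.000], [0.000, 4.000, 8.000]] (det J = -71.35516).
Solving J·Δ = −F gives Δ = (1.608, -1.437, -0.532).
Then the next iterate is (x₁, x₂, x₃)₁ = (0.108, -0.437, 0.468).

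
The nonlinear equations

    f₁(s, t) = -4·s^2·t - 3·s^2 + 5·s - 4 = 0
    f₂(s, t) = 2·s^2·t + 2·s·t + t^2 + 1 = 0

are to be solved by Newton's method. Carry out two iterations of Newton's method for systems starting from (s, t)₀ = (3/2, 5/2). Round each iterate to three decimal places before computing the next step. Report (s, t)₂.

(0.774, 0.346)

At (3/2, 5/2): F = (-25.750, 26.000).
Jacobian J = [[-8·s·t - 6·s + 5, -4·s^2], [4·s·t + 2·t, 2·s^2 + 2·s + 2·t]].
At the point, J = [[-34.000, -9.000], [20.000, 12.500]] (det J = -245.000).
Solving J·Δ = −F gives Δ = (-0.359, -1.506).
Then the next iterate is (s, t)₁ = (1.141, 0.994).
Round to (1.141, 0.994) and repeat: F = (-7.37692, 6.84448), J = [[-10.91923, -5.20752], [6.52462, 6.87376]].
Δ = (-0.367, -0.648), so (s, t)₂ = (0.774, 0.346).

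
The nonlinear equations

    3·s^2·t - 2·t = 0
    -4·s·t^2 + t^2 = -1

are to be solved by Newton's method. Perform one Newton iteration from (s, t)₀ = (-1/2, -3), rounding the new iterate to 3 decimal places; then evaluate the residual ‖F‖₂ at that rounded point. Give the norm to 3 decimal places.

5.689

At (-1/2, -3): F = (3.750, 28.000).
Jacobian J = [[6·s·t, 3·s^2 - 2], [-4·t^2, -8·s·t + 2·t]].
At the point, J = [[9.000, -1.250], [-36.000, -18.000]] (det J = -207.000).
Solving J·Δ = −F gives Δ = (-0.157, 1.870).
Then the next iterate is (s, t)₁ = (-0.657, -1.130).
Re-evaluating at (-0.657, -1.130): F = (0.79671, 5.63259), so ‖F‖₂ = 5.689.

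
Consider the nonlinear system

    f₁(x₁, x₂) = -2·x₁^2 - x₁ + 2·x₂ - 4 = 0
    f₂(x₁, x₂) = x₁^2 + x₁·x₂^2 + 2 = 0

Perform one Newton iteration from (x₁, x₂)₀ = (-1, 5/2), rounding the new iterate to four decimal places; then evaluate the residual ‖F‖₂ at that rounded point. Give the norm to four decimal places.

0.6403

At (-1, 5/2): F = (0.0000, -3.2500).
Jacobian J = [[-4·x₁ - 1, 2], [2·x₁ + x₂^2, 2·x₁·x₂]].
At the point, J = [[3.0000, 2.0000], [4.2500, -5.0000]] (det J = -23.5000).
Solving J·Δ = −F gives Δ = (0.2766, -0.4149).
Then the next iterate is (x₁, x₂)₁ = (-0.7234, 2.0851).
Re-evaluating at (-0.7234, 2.0851): F = (-0.153015, -0.621777), so ‖F‖₂ = 0.6403.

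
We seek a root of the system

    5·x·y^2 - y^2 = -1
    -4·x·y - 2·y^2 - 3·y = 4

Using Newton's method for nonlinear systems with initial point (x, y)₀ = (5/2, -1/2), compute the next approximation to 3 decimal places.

At (5/2, -1/2): F = (3.875, 2.000).
Jacobian J = [[5·y^2, 10·x·y - 2·y], [-4·y, -4·x - 4·y - 3]].
At the point, J = [[1.250, -11.500], [2.000, -11.000]] (det J = 9.250).
Solving J·Δ = −F gives Δ = (2.122, 0.568).
Then the next iterate is (x, y)₁ = (4.622, 0.068).

(4.622, 0.068)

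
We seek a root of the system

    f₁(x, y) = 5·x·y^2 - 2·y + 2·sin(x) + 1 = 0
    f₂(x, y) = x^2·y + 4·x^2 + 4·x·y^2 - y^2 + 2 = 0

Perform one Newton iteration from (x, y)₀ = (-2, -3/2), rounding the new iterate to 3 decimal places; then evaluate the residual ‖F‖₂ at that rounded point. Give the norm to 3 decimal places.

At (-2, -3/2): F = (-20.31859, -8.250).
Jacobian J = [[5·y^2 + 2·cos(x), 10·x·y - 2], [2·x·y + 8·x + 4·y^2, x^2 + 8·x·y - 2·y]].
At the point, J = [[10.41771, 28.000], [-1.000, 31.000]] (det J = 350.94890).
Solving J·Δ = −F gives Δ = (1.137, 0.303).
Then the next iterate is (x, y)₁ = (-0.863, -1.197).
Re-evaluating at (-0.863, -1.197): F = (-4.30816, -2.29128), so ‖F‖₂ = 4.880.

4.880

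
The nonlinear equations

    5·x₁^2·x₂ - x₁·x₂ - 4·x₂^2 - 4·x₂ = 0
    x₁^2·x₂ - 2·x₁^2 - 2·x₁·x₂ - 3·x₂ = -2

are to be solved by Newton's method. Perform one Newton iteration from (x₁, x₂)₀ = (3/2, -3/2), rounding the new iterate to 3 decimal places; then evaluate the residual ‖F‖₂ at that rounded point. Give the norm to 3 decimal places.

4.147

At (3/2, -3/2): F = (-17.625, 3.125).
Jacobian J = [[10·x₁·x₂ - x₂, 5·x₁^2 - x₁ - 8·x₂ - 4], [2·x₁·x₂ - 4·x₁ - 2·x₂, x₁^2 - 2·x₁ - 3]].
At the point, J = [[-21.000, 17.750], [-7.500, -3.750]] (det J = 211.875).
Solving J·Δ = −F gives Δ = (-0.050, 0.934).
Then the next iterate is (x₁, x₂)₁ = (1.450, -0.566).
Re-evaluating at (1.450, -0.566): F = (-4.14680, -0.05562), so ‖F‖₂ = 4.147.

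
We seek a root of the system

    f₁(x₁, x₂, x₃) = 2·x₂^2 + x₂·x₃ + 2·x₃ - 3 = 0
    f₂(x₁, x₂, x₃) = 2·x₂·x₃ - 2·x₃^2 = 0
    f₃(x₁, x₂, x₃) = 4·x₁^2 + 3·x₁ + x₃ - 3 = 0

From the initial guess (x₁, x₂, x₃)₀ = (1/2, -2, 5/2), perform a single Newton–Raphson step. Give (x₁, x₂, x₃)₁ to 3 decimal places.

At (1/2, -2, 5/2): F = (5.000, -22.500, 2.000).
Jacobian J = [[0, 4·x₂ + x₃, x₂ + 2], [0, 2·x₃, 2·x₂ - 4·x₃], [8·x₁ + 3, 0, 1]].
At the point, J = [[0.000, -5.500, 0.000], [0.000, 5.000, -14.000], [7.000, 0.000, 1.000]] (det J = 539.000).
Solving J·Δ = −F gives Δ = (-0.103, 0.909, -1.282).
Then the next iterate is (x₁, x₂, x₃)₁ = (0.397, -1.091, 1.218).

(0.397, -1.091, 1.218)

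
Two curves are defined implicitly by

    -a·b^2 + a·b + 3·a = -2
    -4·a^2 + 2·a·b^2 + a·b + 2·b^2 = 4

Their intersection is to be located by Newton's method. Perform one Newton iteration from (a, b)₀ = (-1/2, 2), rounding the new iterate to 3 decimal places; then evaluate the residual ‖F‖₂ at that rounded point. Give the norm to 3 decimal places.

3.647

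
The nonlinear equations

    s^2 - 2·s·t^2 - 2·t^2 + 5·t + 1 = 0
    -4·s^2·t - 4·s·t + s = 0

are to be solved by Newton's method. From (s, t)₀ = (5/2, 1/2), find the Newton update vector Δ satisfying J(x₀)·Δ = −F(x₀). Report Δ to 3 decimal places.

(-1.727, 0.114)

At (5/2, 1/2): F = (8.000, -15.000).
Jacobian J = [[2·s - 2·t^2, -4·s·t - 4·t + 5], [-8·s·t - 4·t + 1, -4·s^2 - 4·s]].
At the point, J = [[4.500, -2.000], [-11.000, -35.000]] (det J = -179.500).
Solving J·Δ = −F gives Δ = (-1.727, 0.114).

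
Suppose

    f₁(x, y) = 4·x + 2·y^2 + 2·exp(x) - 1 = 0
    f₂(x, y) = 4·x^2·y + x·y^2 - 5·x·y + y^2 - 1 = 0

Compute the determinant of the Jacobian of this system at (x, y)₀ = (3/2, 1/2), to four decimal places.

44.3535

J = [[2·exp(x) + 4, 4·y], [8·x·y + y^2 - 5·y, 4·x^2 + 2·x·y - 5·x + 2·y]].
At the point, J = [[12.963378, 2.0000], [3.7500, 4.0000]].
det J = 44.3535.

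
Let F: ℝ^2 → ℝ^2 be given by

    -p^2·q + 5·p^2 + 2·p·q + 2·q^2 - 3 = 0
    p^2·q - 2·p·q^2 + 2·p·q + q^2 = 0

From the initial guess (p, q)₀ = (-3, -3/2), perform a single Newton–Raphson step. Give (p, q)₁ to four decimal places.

At (-3, -3/2): F = (69.0000, 11.2500).
Jacobian J = [[-2·p·q + 10·p + 2·q, -p^2 + 2·p + 4·q], [2·p·q - 2·q^2 + 2·q, p^2 - 4·p·q + 2·p + 2·q]].
At the point, J = [[-42.0000, -21.0000], [1.5000, -18.0000]] (det J = 787.5000).
Solving J·Δ = −F gives Δ = (1.2771, 0.7314).
Then the next iterate is (p, q)₁ = (-1.7229, -0.7686).

(-1.7229, -0.7686)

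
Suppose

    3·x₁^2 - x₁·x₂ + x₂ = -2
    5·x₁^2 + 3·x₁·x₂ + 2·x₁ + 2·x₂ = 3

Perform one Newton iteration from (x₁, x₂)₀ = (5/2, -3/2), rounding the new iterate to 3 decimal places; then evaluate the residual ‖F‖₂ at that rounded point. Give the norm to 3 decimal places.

7.699

At (5/2, -3/2): F = (23.000, 19.000).
Jacobian J = [[6·x₁ - x₂, -x₁ + 1], [10·x₁ + 3·x₂ + 2, 3·x₁ + 2]].
At the point, J = [[16.500, -1.500], [22.500, 9.500]] (det J = 190.500).
Solving J·Δ = −F gives Δ = (-1.297, 1.071).
Then the next iterate is (x₁, x₂)₁ = (1.203, -0.429).
Re-evaluating at (1.203, -0.429): F = (6.42871, 4.23578), so ‖F‖₂ = 7.699.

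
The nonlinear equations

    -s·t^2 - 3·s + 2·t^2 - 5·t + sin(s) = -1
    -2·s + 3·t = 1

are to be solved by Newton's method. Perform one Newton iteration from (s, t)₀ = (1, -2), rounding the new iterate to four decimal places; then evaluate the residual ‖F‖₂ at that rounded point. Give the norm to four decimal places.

0.1865

At (1, -2): F = (12.841471, -9.0000).
Jacobian J = [[-t^2 + cos(s) - 3, -2·s·t + 4·t - 5], [-2, 3]].
At the point, J = [[-6.459698, -9.0000], [-2.0000, 3.0000]] (det J = -37.379093).
Solving J·Δ = −F gives Δ = (-1.1363, 2.2424).
Then the next iterate is (s, t)₁ = (-0.1363, 0.2424).
Re-evaluating at (-0.1363, 0.2424): F = (0.186546, -0.0002), so ‖F‖₂ = 0.1865.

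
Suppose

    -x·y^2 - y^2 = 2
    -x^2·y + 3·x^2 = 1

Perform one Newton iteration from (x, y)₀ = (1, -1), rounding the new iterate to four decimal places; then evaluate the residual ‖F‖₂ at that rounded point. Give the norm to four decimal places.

2.1215

At (1, -1): F = (-4.0000, 3.0000).
Jacobian J = [[-y^2, -2·x·y - 2·y], [-2·x·y + 6·x, -x^2]].
At the point, J = [[-1.0000, 4.0000], [8.0000, -1.0000]] (det J = -31.0000).
Solving J·Δ = −F gives Δ = (-0.2581, 0.9355).
Then the next iterate is (x, y)₁ = (0.7419, -0.0645).
Re-evaluating at (0.7419, -0.0645): F = (-2.007247, 0.686749), so ‖F‖₂ = 2.1215.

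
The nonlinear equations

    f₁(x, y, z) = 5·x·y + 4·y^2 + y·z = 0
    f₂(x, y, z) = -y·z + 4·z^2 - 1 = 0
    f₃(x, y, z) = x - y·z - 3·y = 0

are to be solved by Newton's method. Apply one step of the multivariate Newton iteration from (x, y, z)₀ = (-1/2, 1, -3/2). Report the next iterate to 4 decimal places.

(0.3249, -0.1798, -0.9054)

At (-1/2, 1, -3/2): F = (0.0000, 9.5000, -2.0000).
Jacobian J = [[5·y, 5·x + 8·y + z, y], [0, -z, -y + 8·z], [1, -z - 3, -y]].
At the point, J = [[5.0000, 4.0000, 1.0000], [0.0000, 1.5000, -13.0000], [1.0000, -1.5000, -1.0000]] (det J = -158.5000).
Solving J·Δ = −F gives Δ = (0.8249, -1.1798, 0.5946).
Then the next iterate is (x, y, z)₁ = (0.3249, -0.1798, -0.9054).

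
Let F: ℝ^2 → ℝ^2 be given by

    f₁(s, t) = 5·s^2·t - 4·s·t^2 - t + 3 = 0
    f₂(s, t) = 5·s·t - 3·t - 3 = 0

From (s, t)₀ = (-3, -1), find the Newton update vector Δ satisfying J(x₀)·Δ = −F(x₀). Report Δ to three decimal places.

(0.603, 0.666)

At (-3, -1): F = (-29.000, 15.000).
Jacobian J = [[10·s·t - 4·t^2, 5·s^2 - 8·s·t - 1], [5·t, 5·s - 3]].
At the point, J = [[26.000, 20.000], [-5.000, -18.000]] (det J = -368.000).
Solving J·Δ = −F gives Δ = (0.603, 0.666).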